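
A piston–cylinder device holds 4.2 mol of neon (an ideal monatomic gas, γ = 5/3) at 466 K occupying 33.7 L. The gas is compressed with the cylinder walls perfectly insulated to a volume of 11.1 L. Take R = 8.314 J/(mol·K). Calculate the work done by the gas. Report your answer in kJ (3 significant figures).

Adiabatic: TV^(γ−1) = const with γ = 5/3.
T₂ = T₁ (V₁/V₂)^(γ−1) = 466 × (33.7/11.1)^0.667 = 466 × 2.097 = 977.1 K.
W_by = nCᵥ(T₁ − T₂) = (4.2)(12.47)(466 − 977.1) = -26769 J.

W ≈ -26.8 kJ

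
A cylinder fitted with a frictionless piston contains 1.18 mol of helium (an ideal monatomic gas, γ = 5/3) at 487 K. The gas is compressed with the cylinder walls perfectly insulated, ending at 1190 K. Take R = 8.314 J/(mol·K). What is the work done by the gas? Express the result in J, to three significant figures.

W ≈ -10300 J

Adiabatic ⇒ Q = 0, so W_by = −ΔU = nCᵥ(T₁ − T₂).
Cᵥ = 3R/2 = 12.47 J/(mol·K).
W = (1.18)(12.47)(487 − 1190) = -10345 J.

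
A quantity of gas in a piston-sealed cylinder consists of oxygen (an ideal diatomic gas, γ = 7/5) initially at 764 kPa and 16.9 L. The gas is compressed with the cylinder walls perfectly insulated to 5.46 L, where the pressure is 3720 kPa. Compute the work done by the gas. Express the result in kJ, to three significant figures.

W ≈ -18.5 kJ

Adiabatic: W = (P₁V₁ − P₂V₂)/(γ − 1) with γ = 7/5.
P₁V₁ = 12912 J, P₂V₂ = 20311 J.
W = (12912 − 20311) / 0.4 = -18499 J.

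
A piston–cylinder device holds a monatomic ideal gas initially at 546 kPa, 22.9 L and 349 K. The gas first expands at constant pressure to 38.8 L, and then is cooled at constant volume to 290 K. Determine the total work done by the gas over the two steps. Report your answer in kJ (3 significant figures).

W_total ≈ 8.68 kJ

Step 1 (isobaric): W = PΔV = (546 kPa)(38.8 − 22.9 L) = 8681 J.
Step 2 (isochoric): W = 0 (constant volume).
W_total = 8681 + 0 = 8681 J.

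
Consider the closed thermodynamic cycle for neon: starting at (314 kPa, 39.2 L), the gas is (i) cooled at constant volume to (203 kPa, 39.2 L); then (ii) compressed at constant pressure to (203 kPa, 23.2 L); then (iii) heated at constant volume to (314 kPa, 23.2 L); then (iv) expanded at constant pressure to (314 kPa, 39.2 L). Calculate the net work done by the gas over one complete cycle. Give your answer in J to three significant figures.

Constant-volume legs do no work.
W(ii) = (203)(23.2 − 39.2) = -3248 J; W(iv) = (314)(39.2 − 23.2) = 5024 J.
W_net = -3248 + 5024 = 1776 J (the clockwise enclosed area).

W_net ≈ 1780 J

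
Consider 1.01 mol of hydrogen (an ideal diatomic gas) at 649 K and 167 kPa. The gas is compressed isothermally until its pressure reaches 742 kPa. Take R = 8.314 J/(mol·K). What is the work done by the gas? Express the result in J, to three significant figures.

W ≈ -8130 J

Isothermal process: W = nRT ln(V₂/V₁) = nRT ln(P₁/P₂).
W = (1.01)(8.314)(649) × ln(167/742)
  = 5450 × ln(0.2251) = 5450 × -1.491
W_by_gas = -8128 J.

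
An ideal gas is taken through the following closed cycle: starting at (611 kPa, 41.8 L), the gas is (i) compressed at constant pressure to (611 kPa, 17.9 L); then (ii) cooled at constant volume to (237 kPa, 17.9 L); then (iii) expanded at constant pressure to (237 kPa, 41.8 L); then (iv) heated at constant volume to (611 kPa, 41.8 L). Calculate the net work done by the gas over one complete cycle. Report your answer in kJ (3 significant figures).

W_net ≈ -8.94 kJ

Constant-volume legs do no work.
W(i) = (611)(17.9 − 41.8) = -14603 J; W(iii) = (237)(41.8 − 17.9) = 5664 J.
W_net = -14603 + 5664 = -8939 J (the counter-clockwise enclosed area).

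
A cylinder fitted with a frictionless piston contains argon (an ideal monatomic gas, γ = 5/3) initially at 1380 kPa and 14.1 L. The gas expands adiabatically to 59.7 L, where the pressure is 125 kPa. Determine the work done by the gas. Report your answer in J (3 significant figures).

W ≈ 18000 J

Adiabatic: W = (P₁V₁ − P₂V₂)/(γ − 1) with γ = 5/3.
P₁V₁ = 19458 J, P₂V₂ = 7462 J.
W = (19458 − 7462) / 0.6667 = 17993 J.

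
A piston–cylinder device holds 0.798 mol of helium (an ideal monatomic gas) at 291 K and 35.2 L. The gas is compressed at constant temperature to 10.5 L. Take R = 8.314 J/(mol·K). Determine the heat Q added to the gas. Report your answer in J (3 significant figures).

Isothermal ⇒ ΔU = 0, so Q = W = nRT ln(V₂/V₁).
Q = (0.798)(8.314)(291) ln(10.5/35.2) = 1931 × -1.21 = -2335 J.

Q ≈ -2340 J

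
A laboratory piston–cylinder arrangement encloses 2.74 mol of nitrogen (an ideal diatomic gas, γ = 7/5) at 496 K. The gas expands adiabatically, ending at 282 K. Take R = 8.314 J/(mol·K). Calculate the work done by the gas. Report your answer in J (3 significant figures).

W ≈ 12200 J

Adiabatic ⇒ Q = 0, so W_by = −ΔU = nCᵥ(T₁ − T₂).
Cᵥ = 5R/2 = 20.79 J/(mol·K).
W = (2.74)(20.79)(496 − 282) = 12187 J.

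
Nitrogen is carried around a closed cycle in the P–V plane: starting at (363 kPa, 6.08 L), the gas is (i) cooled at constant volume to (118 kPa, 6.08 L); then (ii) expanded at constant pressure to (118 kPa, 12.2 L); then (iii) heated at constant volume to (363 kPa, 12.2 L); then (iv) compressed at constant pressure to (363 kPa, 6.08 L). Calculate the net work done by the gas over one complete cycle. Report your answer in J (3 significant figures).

W_net ≈ -1500 J

Constant-volume legs do no work.
W(ii) = (118)(12.2 − 6.08) = 722.2 J; W(iv) = (363)(6.08 − 12.2) = -2222 J.
W_net = 722.2 − 2222 = -1499 J (the counter-clockwise enclosed area).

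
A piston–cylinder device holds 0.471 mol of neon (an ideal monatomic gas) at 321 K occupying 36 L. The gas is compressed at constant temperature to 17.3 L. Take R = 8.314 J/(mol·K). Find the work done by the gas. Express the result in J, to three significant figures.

Isothermal: W = nRT ln(V₂/V₁).
W = (0.471)(8.314)(321) × ln(17.3/36)
  = 1257 × -0.7328
W_by_gas = -921.1 J.

W ≈ -921 J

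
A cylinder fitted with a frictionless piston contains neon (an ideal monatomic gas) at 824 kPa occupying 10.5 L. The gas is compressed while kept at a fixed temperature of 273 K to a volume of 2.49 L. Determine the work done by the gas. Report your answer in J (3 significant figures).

W ≈ -12500 J

Isothermal: W = nRT ln(V₂/V₁) = P₁V₁ ln(V₂/V₁).
P₁V₁ = (824 kPa)(10.5 L) = 8652 J.
W = 8652 × ln(2.49/10.5) = 8652 × -1.439
W_by_gas = -12451 J.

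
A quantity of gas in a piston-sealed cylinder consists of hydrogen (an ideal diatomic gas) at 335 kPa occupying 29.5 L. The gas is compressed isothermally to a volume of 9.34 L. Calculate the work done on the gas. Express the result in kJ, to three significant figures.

Isothermal: W = nRT ln(V₂/V₁) = P₁V₁ ln(V₂/V₁).
P₁V₁ = (335 kPa)(29.5 L) = 9882 J.
W = 9882 × ln(9.34/29.5) = 9882 × -1.15
W_by_gas = -11366 J; work on gas = −W_by = 11366 J.

W ≈ 11.4 kJ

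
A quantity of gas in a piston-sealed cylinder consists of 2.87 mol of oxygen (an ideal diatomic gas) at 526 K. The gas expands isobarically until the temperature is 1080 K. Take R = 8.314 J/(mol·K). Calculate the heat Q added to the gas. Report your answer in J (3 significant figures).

Isobaric: W = nRΔT = (2.87)(8.314)(554) = 13219 J.
ΔU = nCᵥΔT with Cᵥ = 5R/2: ΔU = (2.87)(20.79)(554) = 33048 J.
Q = ΔU + W = 33048 + 13219 = 46267 J.

Q ≈ 46300 J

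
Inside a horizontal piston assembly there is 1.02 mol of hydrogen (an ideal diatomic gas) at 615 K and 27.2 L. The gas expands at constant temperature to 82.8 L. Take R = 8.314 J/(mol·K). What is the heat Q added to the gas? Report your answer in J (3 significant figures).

Q ≈ 5810 J

Isothermal ⇒ ΔU = 0, so Q = W = nRT ln(V₂/V₁).
Q = (1.02)(8.314)(615) ln(82.8/27.2) = 5215 × 1.113 = 5806 J.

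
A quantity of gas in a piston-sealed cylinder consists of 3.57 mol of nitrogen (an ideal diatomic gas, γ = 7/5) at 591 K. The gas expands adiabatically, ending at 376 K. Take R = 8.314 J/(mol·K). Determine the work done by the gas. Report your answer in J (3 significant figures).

Adiabatic ⇒ Q = 0, so W_by = −ΔU = nCᵥ(T₁ − T₂).
Cᵥ = 5R/2 = 20.79 J/(mol·K).
W = (3.57)(20.79)(591 − 376) = 15954 J.

W ≈ 16000 J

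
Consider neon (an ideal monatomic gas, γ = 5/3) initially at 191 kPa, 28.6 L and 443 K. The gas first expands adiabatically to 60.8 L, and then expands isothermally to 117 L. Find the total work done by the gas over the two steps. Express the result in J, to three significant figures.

W_total ≈ 5400 J

Step 1 (adiabatic): W = (P₁V₁ − P₂V₂)/(γ−1) = (5463 − 3304)/0.667 = 3238 J.
After step 1: P = 54.34 kPa, V = 60.8 L, T = 267.9 K.
Step 2 (isothermal): W = P₁V₁ ln(V₂/V₁) = (3304) ln(117/60.8) = 2163 J.
W_total = 3238 + 2163 = 5401 J.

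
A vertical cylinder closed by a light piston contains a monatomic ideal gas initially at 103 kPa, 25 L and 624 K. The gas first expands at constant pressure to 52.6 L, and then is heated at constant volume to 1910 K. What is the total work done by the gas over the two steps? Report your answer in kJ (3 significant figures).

Step 1 (isobaric): W = PΔV = (103 kPa)(52.6 − 25 L) = 2843 J.
Step 2 (isochoric): W = 0 (constant volume).
W_total = 2843 + 0 = 2843 J.

W_total ≈ 2.84 kJ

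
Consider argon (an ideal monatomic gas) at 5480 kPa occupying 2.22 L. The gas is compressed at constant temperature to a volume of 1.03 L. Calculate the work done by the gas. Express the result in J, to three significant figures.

W ≈ -9340 J

Isothermal: W = nRT ln(V₂/V₁) = P₁V₁ ln(V₂/V₁).
P₁V₁ = (5480 kPa)(2.22 L) = 12166 J.
W = 12166 × ln(1.03/2.22) = 12166 × -0.7679
W_by_gas = -9343 J.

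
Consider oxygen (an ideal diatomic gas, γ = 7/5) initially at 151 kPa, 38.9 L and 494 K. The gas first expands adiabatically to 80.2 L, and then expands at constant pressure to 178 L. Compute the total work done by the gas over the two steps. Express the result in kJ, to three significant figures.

W_total ≈ 9.05 kJ

Step 1 (adiabatic): W = (P₁V₁ − P₂V₂)/(γ−1) = (5874 − 4398)/0.4 = 3690 J.
After step 1: P = 54.84 kPa, V = 80.2 L, T = 369.9 K.
Step 2 (isobaric): W = PΔV = (54.84 kPa)(178 − 80.2 L) = 5363 J.
W_total = 3690 + 5363 = 9053 J.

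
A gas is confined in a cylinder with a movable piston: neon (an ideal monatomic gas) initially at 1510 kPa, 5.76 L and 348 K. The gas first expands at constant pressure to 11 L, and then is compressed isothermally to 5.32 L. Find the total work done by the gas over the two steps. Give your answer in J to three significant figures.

W_total ≈ -4150 J

Step 1 (isobaric): W = PΔV = (1510 kPa)(11 − 5.76 L) = 7912 J.
After step 1: P = 1510 kPa, V = 11 L, T = 664.6 K.
Step 2 (isothermal): W = P₁V₁ ln(V₂/V₁) = (16610) ln(5.32/11) = -12066 J.
W_total = 7912 − 12066 = -4153 J.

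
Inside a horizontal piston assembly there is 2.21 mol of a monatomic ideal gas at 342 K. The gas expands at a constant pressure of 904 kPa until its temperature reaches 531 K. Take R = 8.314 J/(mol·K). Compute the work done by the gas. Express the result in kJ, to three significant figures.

W ≈ 3.47 kJ

Isobaric: W = P ΔV = nR ΔT.
W = (2.21)(8.314)(531 − 342) = 3473 J.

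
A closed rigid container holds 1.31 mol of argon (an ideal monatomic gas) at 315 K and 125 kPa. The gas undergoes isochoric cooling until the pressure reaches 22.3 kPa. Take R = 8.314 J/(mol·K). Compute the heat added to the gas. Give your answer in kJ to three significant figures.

Constant volume ⇒ W = 0, so Q = ΔU = nCᵥΔT with Cᵥ = 3R/2 = 12.47 J/(mol·K).
At constant V, T₂/T₁ = P₂/P₁ ⇒ ΔT = T₁(P₂/P₁ − 1) = 315·(22.3/125 − 1) = -258.8 K.
ΔU = (1.31)(12.47)(-258.8) = -4228 J.

Q ≈ -4.23 kJ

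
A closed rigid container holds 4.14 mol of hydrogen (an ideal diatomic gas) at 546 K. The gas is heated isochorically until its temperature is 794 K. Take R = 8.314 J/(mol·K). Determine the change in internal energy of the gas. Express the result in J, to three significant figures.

Constant volume ⇒ W = 0, so Q = ΔU = nCᵥΔT with Cᵥ = 5R/2 = 20.79 J/(mol·K).
ΔU = (4.14)(20.79)(794 − 546) = 21340 J.

ΔU ≈ 21300 J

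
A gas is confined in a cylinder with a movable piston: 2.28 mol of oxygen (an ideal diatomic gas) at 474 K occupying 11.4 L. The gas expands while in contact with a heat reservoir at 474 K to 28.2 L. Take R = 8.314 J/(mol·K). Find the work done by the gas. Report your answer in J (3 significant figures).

W ≈ 8140 J

Isothermal: W = nRT ln(V₂/V₁).
W = (2.28)(8.314)(474) × ln(28.2/11.4)
  = 8985 × 0.9057
W_by_gas = 8138 J.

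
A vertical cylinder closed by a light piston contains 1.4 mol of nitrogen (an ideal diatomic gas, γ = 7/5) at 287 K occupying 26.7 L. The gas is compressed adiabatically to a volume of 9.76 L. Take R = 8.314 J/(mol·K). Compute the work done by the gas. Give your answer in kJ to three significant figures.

W ≈ -4.14 kJ

Adiabatic: TV^(γ−1) = const with γ = 7/5.
T₂ = T₁ (V₁/V₂)^(γ−1) = 287 × (26.7/9.76)^0.4 = 287 × 1.496 = 429.2 K.
W_by = nCᵥ(T₁ − T₂) = (1.4)(20.79)(287 − 429.2) = -4139 J.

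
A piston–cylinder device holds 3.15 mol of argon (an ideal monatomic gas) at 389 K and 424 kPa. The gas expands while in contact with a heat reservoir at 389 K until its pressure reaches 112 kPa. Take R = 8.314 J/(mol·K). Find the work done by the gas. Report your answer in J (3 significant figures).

Isothermal process: W = nRT ln(V₂/V₁) = nRT ln(P₁/P₂).
W = (3.15)(8.314)(389) × ln(424/112)
  = 10188 × ln(3.786) = 10188 × 1.331
W_by_gas = 13562 J.

W ≈ 13600 J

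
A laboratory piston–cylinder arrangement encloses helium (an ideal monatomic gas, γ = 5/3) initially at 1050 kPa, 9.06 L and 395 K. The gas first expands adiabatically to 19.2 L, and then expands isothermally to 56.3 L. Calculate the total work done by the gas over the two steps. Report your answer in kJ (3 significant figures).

Step 1 (adiabatic): W = (P₁V₁ − P₂V₂)/(γ−1) = (9513 − 5766)/0.667 = 5621 J.
After step 1: P = 300.3 kPa, V = 19.2 L, T = 239.4 K.
Step 2 (isothermal): W = P₁V₁ ln(V₂/V₁) = (5766) ln(56.3/19.2) = 6203 J.
W_total = 5621 + 6203 = 11824 J.

W_total ≈ 11.8 kJ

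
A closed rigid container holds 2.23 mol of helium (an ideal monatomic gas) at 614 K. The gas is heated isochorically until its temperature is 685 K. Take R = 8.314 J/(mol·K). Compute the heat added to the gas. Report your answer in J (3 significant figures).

Constant volume ⇒ W = 0, so Q = ΔU = nCᵥΔT with Cᵥ = 3R/2 = 12.47 J/(mol·K).
ΔU = (2.23)(12.47)(685 − 614) = 1975 J.

Q ≈ 1970 J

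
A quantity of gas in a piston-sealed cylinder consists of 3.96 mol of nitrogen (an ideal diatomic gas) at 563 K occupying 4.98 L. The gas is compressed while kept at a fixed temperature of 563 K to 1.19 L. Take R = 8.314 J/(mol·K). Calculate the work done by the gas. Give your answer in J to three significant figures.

Isothermal: W = nRT ln(V₂/V₁).
W = (3.96)(8.314)(563) × ln(1.19/4.98)
  = 18536 × -1.431
W_by_gas = -26534 J.

W ≈ -26500 J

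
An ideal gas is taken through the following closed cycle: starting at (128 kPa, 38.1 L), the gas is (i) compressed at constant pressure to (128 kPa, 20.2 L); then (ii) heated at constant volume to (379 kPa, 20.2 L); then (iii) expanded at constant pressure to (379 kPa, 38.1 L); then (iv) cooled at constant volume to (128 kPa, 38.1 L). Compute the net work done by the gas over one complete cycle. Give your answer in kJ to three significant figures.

W_net ≈ 4.49 kJ

Constant-volume legs do no work.
W(i) = (128)(20.2 − 38.1) = -2291 J; W(iii) = (379)(38.1 − 20.2) = 6784 J.
W_net = -2291 + 6784 = 4493 J (the clockwise enclosed area).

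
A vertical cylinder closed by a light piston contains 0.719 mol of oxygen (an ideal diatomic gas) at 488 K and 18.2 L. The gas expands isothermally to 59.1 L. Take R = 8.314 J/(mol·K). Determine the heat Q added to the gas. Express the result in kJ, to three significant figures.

Isothermal ⇒ ΔU = 0, so Q = W = nRT ln(V₂/V₁).
Q = (0.719)(8.314)(488) ln(59.1/18.2) = 2917 × 1.178 = 3436 J.

Q ≈ 3.44 kJ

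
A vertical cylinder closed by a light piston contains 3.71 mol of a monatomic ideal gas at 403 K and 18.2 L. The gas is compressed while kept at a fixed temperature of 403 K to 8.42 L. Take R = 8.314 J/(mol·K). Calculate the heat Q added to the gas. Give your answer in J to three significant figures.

Q ≈ -9580 J

Isothermal ⇒ ΔU = 0, so Q = W = nRT ln(V₂/V₁).
Q = (3.71)(8.314)(403) ln(8.42/18.2) = 12431 × -0.7708 = -9582 J.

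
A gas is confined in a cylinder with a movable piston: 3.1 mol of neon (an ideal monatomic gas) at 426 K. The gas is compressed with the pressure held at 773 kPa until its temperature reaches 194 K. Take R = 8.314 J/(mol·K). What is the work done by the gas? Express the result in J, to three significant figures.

Isobaric: W = P ΔV = nR ΔT.
W = (3.1)(8.314)(194 − 426) = -5979 J.

W ≈ -5980 J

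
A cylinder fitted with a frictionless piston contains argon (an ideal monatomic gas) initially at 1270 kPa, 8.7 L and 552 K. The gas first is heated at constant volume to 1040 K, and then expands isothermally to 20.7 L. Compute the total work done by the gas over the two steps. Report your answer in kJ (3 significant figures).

Step 1 (isochoric): W = 0 (constant volume).
After step 1: P = 2393 kPa (V unchanged).
Step 2 (isothermal): W = P₁V₁ ln(V₂/V₁) = (20817) ln(20.7/8.7) = 18044 J.
W_total = 0 + 18044 = 18044 J.

W_total ≈ 18.0 kJ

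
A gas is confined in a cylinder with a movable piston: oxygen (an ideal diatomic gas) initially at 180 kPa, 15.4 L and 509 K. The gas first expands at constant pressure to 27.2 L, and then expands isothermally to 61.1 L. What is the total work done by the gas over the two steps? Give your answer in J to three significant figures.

W_total ≈ 6090 J

Step 1 (isobaric): W = PΔV = (180 kPa)(27.2 − 15.4 L) = 2124 J.
After step 1: P = 180 kPa, V = 27.2 L, T = 899 K.
Step 2 (isothermal): W = P₁V₁ ln(V₂/V₁) = (4896) ln(61.1/27.2) = 3962 J.
W_total = 2124 + 3962 = 6086 J.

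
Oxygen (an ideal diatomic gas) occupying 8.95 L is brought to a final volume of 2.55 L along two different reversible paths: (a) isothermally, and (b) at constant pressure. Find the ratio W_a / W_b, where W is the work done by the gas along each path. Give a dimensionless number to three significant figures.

W_a / W_b ≈ 1.76

Path (a) isothermal: W = P₁V₁ ln(V₂/V₁) → W_a/(P₁V₁) = -1.256.
Path (b) isobaric: W = P₁(V₂ − V₁) → W_b/(P₁V₁) = -0.7151.
W_a / W_b = -1.256 / -0.7151 = 1.756.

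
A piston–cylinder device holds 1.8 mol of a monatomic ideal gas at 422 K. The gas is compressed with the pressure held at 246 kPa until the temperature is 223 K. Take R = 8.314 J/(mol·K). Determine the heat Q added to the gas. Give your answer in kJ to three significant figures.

Q ≈ -7.45 kJ

Isobaric: W = nRΔT = (1.8)(8.314)(-199) = -2978 J.
ΔU = nCᵥΔT with Cᵥ = 3R/2: ΔU = (1.8)(12.47)(-199) = -4467 J.
Q = ΔU + W = -4467 − 2978 = -7445 J.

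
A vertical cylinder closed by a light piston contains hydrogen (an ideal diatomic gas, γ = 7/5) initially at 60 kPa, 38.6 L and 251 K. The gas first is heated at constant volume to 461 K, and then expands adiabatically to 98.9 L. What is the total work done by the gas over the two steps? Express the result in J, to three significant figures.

Step 1 (isochoric): W = 0 (constant volume).
After step 1: P = 110.2 kPa (V unchanged).
Step 2 (adiabatic): W = (P₁V₁ − P₂V₂)/(γ−1) = (4254 − 2920)/0.4 = 3335 J.
W_total = 0 + 3335 = 3335 J.

W_total ≈ 3340 J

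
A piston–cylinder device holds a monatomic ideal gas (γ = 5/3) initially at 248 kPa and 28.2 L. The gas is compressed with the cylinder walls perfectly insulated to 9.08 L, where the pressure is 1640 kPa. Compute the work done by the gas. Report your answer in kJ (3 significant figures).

W ≈ -11.8 kJ

Adiabatic: W = (P₁V₁ − P₂V₂)/(γ − 1) with γ = 5/3.
P₁V₁ = 6994 J, P₂V₂ = 14891 J.
W = (6994 − 14891) / 0.6667 = -11846 J.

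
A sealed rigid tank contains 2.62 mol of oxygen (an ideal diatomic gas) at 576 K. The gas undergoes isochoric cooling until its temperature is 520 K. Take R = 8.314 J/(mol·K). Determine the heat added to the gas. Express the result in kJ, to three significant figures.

Q ≈ -3.05 kJ

Constant volume ⇒ W = 0, so Q = ΔU = nCᵥΔT with Cᵥ = 5R/2 = 20.79 J/(mol·K).
ΔU = (2.62)(20.79)(520 − 576) = -3050 J.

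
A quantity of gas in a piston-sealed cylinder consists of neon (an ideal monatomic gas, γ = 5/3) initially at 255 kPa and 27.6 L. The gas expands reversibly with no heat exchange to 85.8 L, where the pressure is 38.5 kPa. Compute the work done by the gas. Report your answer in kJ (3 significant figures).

W ≈ 5.60 kJ

Adiabatic: W = (P₁V₁ − P₂V₂)/(γ − 1) with γ = 5/3.
P₁V₁ = 7038 J, P₂V₂ = 3303 J.
W = (7038 − 3303) / 0.6667 = 5602 J.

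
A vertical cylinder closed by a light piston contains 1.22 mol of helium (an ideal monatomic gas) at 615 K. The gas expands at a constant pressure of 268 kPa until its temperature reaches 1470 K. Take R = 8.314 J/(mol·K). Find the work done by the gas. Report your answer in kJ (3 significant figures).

W ≈ 8.67 kJ

Isobaric: W = P ΔV = nR ΔT.
W = (1.22)(8.314)(1470 − 615) = 8672 J.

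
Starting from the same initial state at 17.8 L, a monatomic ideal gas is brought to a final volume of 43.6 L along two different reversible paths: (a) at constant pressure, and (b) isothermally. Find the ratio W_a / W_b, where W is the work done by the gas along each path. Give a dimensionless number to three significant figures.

W_a / W_b ≈ 1.62

Path (a) isobaric: W = P₁(V₂ − V₁) → W_a/(P₁V₁) = 1.449.
Path (b) isothermal: W = P₁V₁ ln(V₂/V₁) → W_b/(P₁V₁) = 0.8959.
W_a / W_b = 1.449 / 0.8959 = 1.618.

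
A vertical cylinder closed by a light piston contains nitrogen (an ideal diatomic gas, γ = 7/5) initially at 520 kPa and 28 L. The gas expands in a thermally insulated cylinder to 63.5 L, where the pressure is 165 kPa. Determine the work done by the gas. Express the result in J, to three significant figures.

Adiabatic: W = (P₁V₁ − P₂V₂)/(γ − 1) with γ = 7/5.
P₁V₁ = 14560 J, P₂V₂ = 10478 J.
W = (14560 − 10478) / 0.4 = 10206 J.

W ≈ 10200 J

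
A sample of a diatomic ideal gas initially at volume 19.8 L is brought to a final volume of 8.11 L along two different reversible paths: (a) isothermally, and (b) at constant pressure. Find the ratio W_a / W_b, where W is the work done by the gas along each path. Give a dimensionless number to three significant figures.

W_a / W_b ≈ 1.51

Path (a) isothermal: W = P₁V₁ ln(V₂/V₁) → W_a/(P₁V₁) = -0.8926.
Path (b) isobaric: W = P₁(V₂ − V₁) → W_b/(P₁V₁) = -0.5904.
W_a / W_b = -0.8926 / -0.5904 = 1.512.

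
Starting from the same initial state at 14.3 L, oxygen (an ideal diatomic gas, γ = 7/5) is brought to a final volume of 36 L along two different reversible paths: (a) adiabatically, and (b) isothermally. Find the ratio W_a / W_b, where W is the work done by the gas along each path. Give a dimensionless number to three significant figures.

W_a / W_b ≈ 0.836

Path (a) adiabatic: W = P₁V₁(1 − (V₁/V₂)^(γ−1))/(γ−1) → W_a/(P₁V₁) = 0.772.
Path (b) isothermal: W = P₁V₁ ln(V₂/V₁) → W_b/(P₁V₁) = 0.9233.
W_a / W_b = 0.772 / 0.9233 = 0.8361.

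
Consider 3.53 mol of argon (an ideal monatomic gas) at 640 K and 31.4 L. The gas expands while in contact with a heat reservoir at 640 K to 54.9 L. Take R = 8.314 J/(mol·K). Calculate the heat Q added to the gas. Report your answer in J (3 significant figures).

Q ≈ 10500 J

Isothermal ⇒ ΔU = 0, so Q = W = nRT ln(V₂/V₁).
Q = (3.53)(8.314)(640) ln(54.9/31.4) = 18783 × 0.5587 = 10494 J.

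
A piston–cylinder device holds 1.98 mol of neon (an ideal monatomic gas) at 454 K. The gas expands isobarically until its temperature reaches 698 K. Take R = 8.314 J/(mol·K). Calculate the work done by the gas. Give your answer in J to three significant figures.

Isobaric: W = P ΔV = nR ΔT.
W = (1.98)(8.314)(698 − 454) = 4017 J.

W ≈ 4020 J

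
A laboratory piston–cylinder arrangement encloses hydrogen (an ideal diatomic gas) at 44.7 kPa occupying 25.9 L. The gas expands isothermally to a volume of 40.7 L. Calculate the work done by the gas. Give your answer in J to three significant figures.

W ≈ 523 J

Isothermal: W = nRT ln(V₂/V₁) = P₁V₁ ln(V₂/V₁).
P₁V₁ = (44.7 kPa)(25.9 L) = 1158 J.
W = 1158 × ln(40.7/25.9) = 1158 × 0.452
W_by_gas = 523.3 J.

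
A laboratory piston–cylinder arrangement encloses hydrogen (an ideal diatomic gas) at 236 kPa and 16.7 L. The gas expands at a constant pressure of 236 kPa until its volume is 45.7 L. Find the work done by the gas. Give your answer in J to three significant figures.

Isobaric: W = P ΔV.
W = (236 kPa)(45.7 − 16.7 L) = (236)(29) = 6844 J.

W ≈ 6840 J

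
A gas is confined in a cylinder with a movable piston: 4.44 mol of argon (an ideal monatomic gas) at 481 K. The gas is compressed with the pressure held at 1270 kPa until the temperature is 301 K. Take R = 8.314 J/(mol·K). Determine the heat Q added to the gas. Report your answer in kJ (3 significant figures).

Isobaric: W = nRΔT = (4.44)(8.314)(-180) = -6645 J.
ΔU = nCᵥΔT with Cᵥ = 3R/2: ΔU = (4.44)(12.47)(-180) = -9967 J.
Q = ΔU + W = -9967 − 6645 = -16611 J.

Q ≈ -16.6 kJ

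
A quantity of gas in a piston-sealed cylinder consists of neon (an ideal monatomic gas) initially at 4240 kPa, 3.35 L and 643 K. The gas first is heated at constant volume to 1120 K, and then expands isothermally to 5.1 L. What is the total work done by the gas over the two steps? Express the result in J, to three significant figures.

W_total ≈ 10400 J

Step 1 (isochoric): W = 0 (constant volume).
After step 1: P = 7385 kPa (V unchanged).
Step 2 (isothermal): W = P₁V₁ ln(V₂/V₁) = (24741) ln(5.1/3.35) = 10398 J.
W_total = 0 + 10398 = 10398 J.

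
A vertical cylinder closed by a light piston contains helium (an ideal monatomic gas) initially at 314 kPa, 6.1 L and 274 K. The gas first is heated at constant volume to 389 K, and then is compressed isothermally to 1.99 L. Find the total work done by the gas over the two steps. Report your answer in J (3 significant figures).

Step 1 (isochoric): W = 0 (constant volume).
After step 1: P = 445.8 kPa (V unchanged).
Step 2 (isothermal): W = P₁V₁ ln(V₂/V₁) = (2719) ln(1.99/6.1) = -3046 J.
W_total = 0 − 3046 = -3046 J.

W_total ≈ -3050 J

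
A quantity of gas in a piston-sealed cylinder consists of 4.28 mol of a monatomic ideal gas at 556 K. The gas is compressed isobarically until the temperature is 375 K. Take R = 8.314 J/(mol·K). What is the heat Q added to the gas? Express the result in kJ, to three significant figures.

Isobaric: W = nRΔT = (4.28)(8.314)(-181) = -6441 J.
ΔU = nCᵥΔT with Cᵥ = 3R/2: ΔU = (4.28)(12.47)(-181) = -9661 J.
Q = ΔU + W = -9661 − 6441 = -16102 J.

Q ≈ -16.1 kJ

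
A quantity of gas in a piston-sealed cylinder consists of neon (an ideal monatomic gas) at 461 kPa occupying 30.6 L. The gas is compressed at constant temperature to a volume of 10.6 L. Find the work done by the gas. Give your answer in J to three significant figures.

W ≈ -15000 J

Isothermal: W = nRT ln(V₂/V₁) = P₁V₁ ln(V₂/V₁).
P₁V₁ = (461 kPa)(30.6 L) = 14107 J.
W = 14107 × ln(10.6/30.6) = 14107 × -1.06
W_by_gas = -14955 J.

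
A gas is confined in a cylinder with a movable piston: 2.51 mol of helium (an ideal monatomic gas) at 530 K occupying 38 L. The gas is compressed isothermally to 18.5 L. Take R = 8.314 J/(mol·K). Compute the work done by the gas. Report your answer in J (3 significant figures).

W ≈ -7960 J

Isothermal: W = nRT ln(V₂/V₁).
W = (2.51)(8.314)(530) × ln(18.5/38)
  = 11060 × -0.7198
W_by_gas = -7961 J.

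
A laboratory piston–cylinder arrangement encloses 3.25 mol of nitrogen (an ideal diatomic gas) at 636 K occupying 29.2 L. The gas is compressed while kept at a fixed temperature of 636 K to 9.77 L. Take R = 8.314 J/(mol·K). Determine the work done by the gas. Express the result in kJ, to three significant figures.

Isothermal: W = nRT ln(V₂/V₁).
W = (3.25)(8.314)(636) × ln(9.77/29.2)
  = 17185 × -1.095
W_by_gas = -18815 J.

W ≈ -18.8 kJ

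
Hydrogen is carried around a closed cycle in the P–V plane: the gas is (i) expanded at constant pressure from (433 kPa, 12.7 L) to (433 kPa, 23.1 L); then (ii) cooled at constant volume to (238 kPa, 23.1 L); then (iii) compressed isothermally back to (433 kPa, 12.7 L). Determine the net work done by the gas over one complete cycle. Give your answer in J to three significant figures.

Leg (i): W = PΔV = (433)(23.1 − 12.7) = 4503 J.
Leg (ii): W = 0.
Leg (iii): W = PᵢVᵢ ln(V_f/Vᵢ) = (5498) ln(12.7/23.1) = -3289 J.
W_net = 4503 − 3289 = 1214 J.

W_net ≈ 1210 J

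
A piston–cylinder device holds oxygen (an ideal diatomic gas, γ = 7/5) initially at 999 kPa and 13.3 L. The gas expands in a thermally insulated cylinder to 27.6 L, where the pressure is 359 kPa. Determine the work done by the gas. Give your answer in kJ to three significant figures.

W ≈ 8.45 kJ

Adiabatic: W = (P₁V₁ − P₂V₂)/(γ − 1) with γ = 7/5.
P₁V₁ = 13287 J, P₂V₂ = 9908 J.
W = (13287 − 9908) / 0.4 = 8446 J.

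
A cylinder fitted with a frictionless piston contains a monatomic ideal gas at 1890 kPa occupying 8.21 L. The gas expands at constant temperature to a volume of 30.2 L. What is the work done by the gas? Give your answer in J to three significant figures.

W ≈ 20200 J

Isothermal: W = nRT ln(V₂/V₁) = P₁V₁ ln(V₂/V₁).
P₁V₁ = (1890 kPa)(8.21 L) = 15517 J.
W = 15517 × ln(30.2/8.21) = 15517 × 1.302
W_by_gas = 20211 J.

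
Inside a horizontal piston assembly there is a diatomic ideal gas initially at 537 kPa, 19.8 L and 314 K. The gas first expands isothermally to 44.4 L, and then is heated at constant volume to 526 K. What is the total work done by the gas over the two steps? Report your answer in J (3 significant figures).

Step 1 (isothermal): W = P₁V₁ ln(V₂/V₁) = (10633) ln(44.4/19.8) = 8586 J.
Step 2 (isochoric): W = 0 (constant volume).
W_total = 8586 + 0 = 8586 J.

W_total ≈ 8590 J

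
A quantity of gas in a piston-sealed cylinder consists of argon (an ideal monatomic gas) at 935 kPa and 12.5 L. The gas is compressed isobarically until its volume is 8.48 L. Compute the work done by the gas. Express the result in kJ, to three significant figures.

Isobaric: W = P ΔV.
W = (935 kPa)(8.48 − 12.5 L) = (935)(-4.02) = -3759 J.

W ≈ -3.76 kJ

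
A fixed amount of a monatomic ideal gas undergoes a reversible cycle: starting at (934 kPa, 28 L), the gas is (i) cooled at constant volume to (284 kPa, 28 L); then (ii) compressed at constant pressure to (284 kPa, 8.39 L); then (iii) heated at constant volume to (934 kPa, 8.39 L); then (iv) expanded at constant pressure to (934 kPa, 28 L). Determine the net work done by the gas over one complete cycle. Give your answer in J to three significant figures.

W_net ≈ 12700 J

Constant-volume legs do no work.
W(ii) = (284)(8.39 − 28) = -5569 J; W(iv) = (934)(28 − 8.39) = 18316 J.
W_net = -5569 + 18316 = 12746 J (the clockwise enclosed area).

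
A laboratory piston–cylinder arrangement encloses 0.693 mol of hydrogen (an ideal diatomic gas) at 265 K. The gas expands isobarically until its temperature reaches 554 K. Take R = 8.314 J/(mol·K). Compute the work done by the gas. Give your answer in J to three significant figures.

Isobaric: W = P ΔV = nR ΔT.
W = (0.693)(8.314)(554 − 265) = 1665 J.

W ≈ 1670 J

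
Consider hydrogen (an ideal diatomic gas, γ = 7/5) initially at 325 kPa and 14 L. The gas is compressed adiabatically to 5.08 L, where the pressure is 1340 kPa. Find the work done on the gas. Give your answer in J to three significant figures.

Adiabatic: W = (P₁V₁ − P₂V₂)/(γ − 1) with γ = 7/5.
P₁V₁ = 4550 J, P₂V₂ = 6807 J.
W = (4550 − 6807) / 0.4 = -5643 J.
Work on gas = −W_by = 5643 J.

W ≈ 5640 J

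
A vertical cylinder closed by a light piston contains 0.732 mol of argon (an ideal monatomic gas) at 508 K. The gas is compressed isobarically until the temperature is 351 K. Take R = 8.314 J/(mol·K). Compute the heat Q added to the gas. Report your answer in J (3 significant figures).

Q ≈ -2390 J

Isobaric: W = nRΔT = (0.732)(8.314)(-157) = -955.5 J.
ΔU = nCᵥΔT with Cᵥ = 3R/2: ΔU = (0.732)(12.47)(-157) = -1433 J.
Q = ΔU + W = -1433 − 955.5 = -2389 J.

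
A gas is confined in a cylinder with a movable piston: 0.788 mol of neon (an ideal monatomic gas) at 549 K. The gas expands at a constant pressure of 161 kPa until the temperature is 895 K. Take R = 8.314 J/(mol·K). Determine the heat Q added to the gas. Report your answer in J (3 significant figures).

Isobaric: W = nRΔT = (0.788)(8.314)(346) = 2267 J.
ΔU = nCᵥΔT with Cᵥ = 3R/2: ΔU = (0.788)(12.47)(346) = 3400 J.
Q = ΔU + W = 3400 + 2267 = 5667 J.

Q ≈ 5670 J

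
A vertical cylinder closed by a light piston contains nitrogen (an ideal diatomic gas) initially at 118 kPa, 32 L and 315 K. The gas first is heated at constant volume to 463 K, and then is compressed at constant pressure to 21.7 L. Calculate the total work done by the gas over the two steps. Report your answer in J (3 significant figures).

Step 1 (isochoric): W = 0 (constant volume).
After step 1: P = 173.4 kPa (V unchanged).
Step 2 (isobaric): W = PΔV = (173.4 kPa)(21.7 − 32 L) = -1786 J.
W_total = 0 − 1786 = -1786 J.

W_total ≈ -1790 J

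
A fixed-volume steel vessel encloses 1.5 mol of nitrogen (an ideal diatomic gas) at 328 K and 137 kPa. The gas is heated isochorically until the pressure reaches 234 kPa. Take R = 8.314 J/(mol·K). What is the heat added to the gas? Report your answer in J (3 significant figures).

Constant volume ⇒ W = 0, so Q = ΔU = nCᵥΔT with Cᵥ = 5R/2 = 20.79 J/(mol·K).
At constant V, T₂/T₁ = P₂/P₁ ⇒ ΔT = T₁(P₂/P₁ − 1) = 328·(234/137 − 1) = 232.2 K.
ΔU = (1.5)(20.79)(232.2) = 7240 J.

Q ≈ 7240 J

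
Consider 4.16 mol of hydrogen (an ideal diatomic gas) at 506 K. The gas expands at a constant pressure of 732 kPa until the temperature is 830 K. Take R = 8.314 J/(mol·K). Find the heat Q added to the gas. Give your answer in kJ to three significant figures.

Q ≈ 39.2 kJ

Isobaric: W = nRΔT = (4.16)(8.314)(324) = 11206 J.
ΔU = nCᵥΔT with Cᵥ = 5R/2: ΔU = (4.16)(20.79)(324) = 28015 J.
Q = ΔU + W = 28015 + 11206 = 39221 J.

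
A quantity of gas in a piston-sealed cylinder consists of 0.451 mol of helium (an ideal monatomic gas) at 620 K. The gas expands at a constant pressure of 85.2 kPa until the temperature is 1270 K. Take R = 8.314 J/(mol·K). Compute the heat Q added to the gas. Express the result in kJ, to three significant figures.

Q ≈ 6.09 kJ

Isobaric: W = nRΔT = (0.451)(8.314)(650) = 2437 J.
ΔU = nCᵥΔT with Cᵥ = 3R/2: ΔU = (0.451)(12.47)(650) = 3656 J.
Q = ΔU + W = 3656 + 2437 = 6093 J.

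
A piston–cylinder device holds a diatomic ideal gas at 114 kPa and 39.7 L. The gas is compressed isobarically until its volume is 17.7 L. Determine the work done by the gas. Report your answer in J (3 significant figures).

W ≈ -2510 J

Isobaric: W = P ΔV.
W = (114 kPa)(17.7 − 39.7 L) = (114)(-22) = -2508 J.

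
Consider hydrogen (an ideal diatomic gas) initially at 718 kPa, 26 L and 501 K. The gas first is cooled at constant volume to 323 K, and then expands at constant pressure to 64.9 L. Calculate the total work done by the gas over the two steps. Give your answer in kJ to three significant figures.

W_total ≈ 18.0 kJ

Step 1 (isochoric): W = 0 (constant volume).
After step 1: P = 462.9 kPa (V unchanged).
Step 2 (isobaric): W = PΔV = (462.9 kPa)(64.9 − 26 L) = 18007 J.
W_total = 0 + 18007 = 18007 J.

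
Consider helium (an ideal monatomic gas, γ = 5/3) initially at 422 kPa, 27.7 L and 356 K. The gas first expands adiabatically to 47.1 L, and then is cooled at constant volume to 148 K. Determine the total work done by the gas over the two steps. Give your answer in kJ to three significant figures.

Step 1 (adiabatic): W = (P₁V₁ − P₂V₂)/(γ−1) = (11689 − 8205)/0.667 = 5226 J.
Step 2 (isochoric): W = 0 (constant volume).
W_total = 5226 + 0 = 5226 J.

W_total ≈ 5.23 kJ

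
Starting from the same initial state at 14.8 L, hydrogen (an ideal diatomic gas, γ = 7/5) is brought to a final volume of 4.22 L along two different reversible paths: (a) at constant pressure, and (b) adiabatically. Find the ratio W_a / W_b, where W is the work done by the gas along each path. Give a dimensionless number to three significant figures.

W_a / W_b ≈ 0.439

Path (a) isobaric: W = P₁(V₂ − V₁) → W_a/(P₁V₁) = -0.7149.
Path (b) adiabatic: W = P₁V₁(1 − (V₁/V₂)^(γ−1))/(γ−1) → W_b/(P₁V₁) = -1.63.
W_a / W_b = -0.7149 / -1.63 = 0.4386.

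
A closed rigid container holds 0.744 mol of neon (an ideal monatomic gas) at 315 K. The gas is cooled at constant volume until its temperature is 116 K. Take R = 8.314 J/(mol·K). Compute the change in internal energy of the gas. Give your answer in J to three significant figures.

ΔU ≈ -1850 J

Constant volume ⇒ W = 0, so Q = ΔU = nCᵥΔT with Cᵥ = 3R/2 = 12.47 J/(mol·K).
ΔU = (0.744)(12.47)(116 − 315) = -1846 J.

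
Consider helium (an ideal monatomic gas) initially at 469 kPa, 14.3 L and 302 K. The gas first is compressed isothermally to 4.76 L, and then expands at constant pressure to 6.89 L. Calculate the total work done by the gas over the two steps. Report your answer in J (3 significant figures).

Step 1 (isothermal): W = P₁V₁ ln(V₂/V₁) = (6707) ln(4.76/14.3) = -7377 J.
After step 1: P = 1409 kPa, V = 4.76 L, T = 302 K.
Step 2 (isobaric): W = PΔV = (1409 kPa)(6.89 − 4.76 L) = 3001 J.
W_total = -7377 + 3001 = -4376 J.

W_total ≈ -4380 J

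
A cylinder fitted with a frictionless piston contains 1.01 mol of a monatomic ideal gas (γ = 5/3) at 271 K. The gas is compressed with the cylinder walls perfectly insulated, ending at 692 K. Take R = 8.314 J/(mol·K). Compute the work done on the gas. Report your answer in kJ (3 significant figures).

Adiabatic ⇒ Q = 0, so W_by = −ΔU = nCᵥ(T₁ − T₂).
Cᵥ = 3R/2 = 12.47 J/(mol·K).
W = (1.01)(12.47)(271 − 692) = -5303 J.
Work on gas = −W_by = 5303 J.

W ≈ 5.30 kJ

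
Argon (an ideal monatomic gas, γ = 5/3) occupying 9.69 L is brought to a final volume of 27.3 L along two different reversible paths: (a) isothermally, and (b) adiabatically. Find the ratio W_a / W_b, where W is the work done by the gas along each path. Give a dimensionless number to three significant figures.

W_a / W_b ≈ 1.38

Path (a) isothermal: W = P₁V₁ ln(V₂/V₁) → W_a/(P₁V₁) = 1.036.
Path (b) adiabatic: W = P₁V₁(1 − (V₁/V₂)^(γ−1))/(γ−1) → W_b/(P₁V₁) = 0.748.
W_a / W_b = 1.036 / 0.748 = 1.385.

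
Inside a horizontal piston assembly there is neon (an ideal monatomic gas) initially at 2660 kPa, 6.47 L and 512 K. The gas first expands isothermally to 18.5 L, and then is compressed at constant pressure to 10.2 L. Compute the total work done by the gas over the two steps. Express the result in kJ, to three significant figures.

Step 1 (isothermal): W = P₁V₁ ln(V₂/V₁) = (17210) ln(18.5/6.47) = 18081 J.
After step 1: P = 930.3 kPa, V = 18.5 L, T = 512 K.
Step 2 (isobaric): W = PΔV = (930.3 kPa)(10.2 − 18.5 L) = -7721 J.
W_total = 18081 − 7721 = 10360 J.

W_total ≈ 10.4 kJ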